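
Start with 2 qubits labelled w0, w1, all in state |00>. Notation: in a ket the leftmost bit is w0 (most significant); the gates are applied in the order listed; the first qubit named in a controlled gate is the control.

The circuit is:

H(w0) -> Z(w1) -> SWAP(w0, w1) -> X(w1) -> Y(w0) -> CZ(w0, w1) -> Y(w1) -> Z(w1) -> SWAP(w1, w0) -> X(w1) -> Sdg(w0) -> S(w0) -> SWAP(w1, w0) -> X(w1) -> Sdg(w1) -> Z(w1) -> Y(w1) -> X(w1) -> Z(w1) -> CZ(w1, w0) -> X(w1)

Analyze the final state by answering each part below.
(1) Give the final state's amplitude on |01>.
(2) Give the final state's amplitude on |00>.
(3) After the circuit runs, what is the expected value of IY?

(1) The final state's coefficient on |01> equals sqrt(2)*I/2.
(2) |00> carries amplitude sqrt(2)/2 in the final state.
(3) The expectation value of IY is 1.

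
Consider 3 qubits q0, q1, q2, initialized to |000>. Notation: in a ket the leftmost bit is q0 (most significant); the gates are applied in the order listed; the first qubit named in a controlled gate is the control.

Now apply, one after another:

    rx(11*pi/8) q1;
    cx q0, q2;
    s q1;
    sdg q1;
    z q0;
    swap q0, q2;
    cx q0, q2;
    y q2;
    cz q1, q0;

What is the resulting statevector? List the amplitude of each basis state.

After the circuit, the state carries amplitude -I*cos(5*pi/16) on |001>, sin(5*pi/16) on |011>, and 0 on every other basis state.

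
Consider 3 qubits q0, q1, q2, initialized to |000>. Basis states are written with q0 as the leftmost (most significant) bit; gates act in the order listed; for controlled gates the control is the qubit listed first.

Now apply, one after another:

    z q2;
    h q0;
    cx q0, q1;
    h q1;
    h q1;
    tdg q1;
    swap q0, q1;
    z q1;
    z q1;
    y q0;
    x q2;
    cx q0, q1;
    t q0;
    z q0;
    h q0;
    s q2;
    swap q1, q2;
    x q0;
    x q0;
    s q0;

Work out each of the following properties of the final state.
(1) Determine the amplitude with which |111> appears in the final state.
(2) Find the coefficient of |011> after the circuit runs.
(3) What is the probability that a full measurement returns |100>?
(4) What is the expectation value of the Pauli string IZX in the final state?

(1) The final state's coefficient on |111> equals sqrt(2)/2.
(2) The amplitude on |011> is sqrt(2)/2.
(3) Outcome |100> occurs with probability 0.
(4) The observable IZX averages to 0.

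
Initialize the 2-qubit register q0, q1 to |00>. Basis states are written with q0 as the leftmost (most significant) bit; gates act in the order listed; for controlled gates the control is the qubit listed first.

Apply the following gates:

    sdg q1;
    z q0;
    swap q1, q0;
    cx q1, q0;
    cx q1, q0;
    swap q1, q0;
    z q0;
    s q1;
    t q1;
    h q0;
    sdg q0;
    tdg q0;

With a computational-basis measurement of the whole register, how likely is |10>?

A full measurement returns |10> with probability 1/2. Key observation: the block from step 1 through step 8 cancels to the identity and can be dropped.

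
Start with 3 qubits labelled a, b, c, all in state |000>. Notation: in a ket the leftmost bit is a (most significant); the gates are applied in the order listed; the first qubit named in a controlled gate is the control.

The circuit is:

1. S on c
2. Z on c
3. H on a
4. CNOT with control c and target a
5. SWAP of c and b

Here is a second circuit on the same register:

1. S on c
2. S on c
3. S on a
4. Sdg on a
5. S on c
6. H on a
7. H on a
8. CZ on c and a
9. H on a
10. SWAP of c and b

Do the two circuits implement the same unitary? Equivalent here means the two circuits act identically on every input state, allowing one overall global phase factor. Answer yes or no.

Yes: on every input state the two circuits agree up to one overall phase factor.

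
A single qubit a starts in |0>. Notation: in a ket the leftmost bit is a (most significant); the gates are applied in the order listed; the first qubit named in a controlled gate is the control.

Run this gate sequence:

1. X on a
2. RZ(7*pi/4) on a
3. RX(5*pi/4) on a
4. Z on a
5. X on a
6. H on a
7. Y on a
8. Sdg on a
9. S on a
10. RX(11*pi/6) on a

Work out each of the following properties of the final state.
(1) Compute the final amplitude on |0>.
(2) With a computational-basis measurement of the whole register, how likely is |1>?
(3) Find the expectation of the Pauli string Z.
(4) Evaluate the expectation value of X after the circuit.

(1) The amplitude on |0> is -sqrt(sqrt(2) + 2)*exp(3*I*pi/8)/8 - sqrt(6 - 3*sqrt(2))*exp(3*I*pi/8)/8 - sqrt(3*sqrt(2) + 6)*exp(7*I*pi/8)/8 - sqrt(2 - sqrt(2))*exp(3*I*pi/8)/8 - sqrt(sqrt(2) + 2)*exp(7*I*pi/8)/8 - sqrt(2 - sqrt(2))*exp(7*I*pi/8)/8 + sqrt(6 - 3*sqrt(2))*exp(7*I*pi/8)/8 + sqrt(3*sqrt(2) + 6)*exp(3*I*pi/8)/8.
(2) Outcome |1> occurs with probability sqrt(2)/8 + 1/2.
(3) In the final state, Z has expectation -sqrt(2)/4.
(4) In the final state, X has expectation sqrt(2)/2.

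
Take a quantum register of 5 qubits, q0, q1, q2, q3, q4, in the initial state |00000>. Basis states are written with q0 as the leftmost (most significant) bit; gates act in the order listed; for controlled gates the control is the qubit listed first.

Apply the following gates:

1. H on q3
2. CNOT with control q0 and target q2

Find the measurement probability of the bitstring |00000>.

Outcome |00000> occurs with probability 1/2.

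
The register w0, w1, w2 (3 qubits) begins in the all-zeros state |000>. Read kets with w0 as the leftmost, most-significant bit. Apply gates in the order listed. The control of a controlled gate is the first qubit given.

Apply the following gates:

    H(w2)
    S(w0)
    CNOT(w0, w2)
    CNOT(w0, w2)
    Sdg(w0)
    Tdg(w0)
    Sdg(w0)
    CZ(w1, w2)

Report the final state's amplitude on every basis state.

The resulting statevector has amplitude sqrt(2)/2 on |000>, sqrt(2)/2 on |001>, and 0 on every other basis state.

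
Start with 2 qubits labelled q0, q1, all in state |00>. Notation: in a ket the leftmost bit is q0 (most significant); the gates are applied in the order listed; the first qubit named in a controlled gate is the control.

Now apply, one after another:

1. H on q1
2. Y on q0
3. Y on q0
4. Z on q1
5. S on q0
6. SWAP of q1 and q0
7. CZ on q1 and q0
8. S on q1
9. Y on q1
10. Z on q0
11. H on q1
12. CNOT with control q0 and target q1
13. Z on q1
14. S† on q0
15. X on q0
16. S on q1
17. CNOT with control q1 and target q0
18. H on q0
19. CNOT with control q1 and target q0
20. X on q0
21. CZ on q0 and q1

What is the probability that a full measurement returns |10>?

Outcome |10> occurs with probability 1/4.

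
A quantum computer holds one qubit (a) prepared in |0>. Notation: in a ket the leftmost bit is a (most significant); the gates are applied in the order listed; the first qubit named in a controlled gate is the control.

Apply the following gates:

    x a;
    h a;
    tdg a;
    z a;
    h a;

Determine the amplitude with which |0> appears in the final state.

|0> carries amplitude 1/2 - exp(3*I*pi/4)/2 in the final state.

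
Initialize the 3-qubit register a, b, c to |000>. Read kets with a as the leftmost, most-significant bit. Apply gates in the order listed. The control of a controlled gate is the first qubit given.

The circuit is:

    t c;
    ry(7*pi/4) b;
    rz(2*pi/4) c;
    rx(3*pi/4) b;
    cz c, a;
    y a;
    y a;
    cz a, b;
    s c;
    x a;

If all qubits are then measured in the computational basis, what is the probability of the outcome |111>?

A full measurement returns |111> with probability 0.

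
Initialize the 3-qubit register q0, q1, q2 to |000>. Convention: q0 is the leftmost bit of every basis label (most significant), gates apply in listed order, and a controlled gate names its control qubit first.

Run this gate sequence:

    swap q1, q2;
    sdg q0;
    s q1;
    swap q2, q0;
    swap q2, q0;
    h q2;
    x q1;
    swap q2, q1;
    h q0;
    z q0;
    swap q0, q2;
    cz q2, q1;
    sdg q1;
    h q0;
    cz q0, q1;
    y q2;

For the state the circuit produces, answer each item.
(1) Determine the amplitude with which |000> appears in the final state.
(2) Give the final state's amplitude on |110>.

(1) The final state's coefficient on |000> equals sqrt(2)*I/4.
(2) |110> carries amplitude -sqrt(2)/4 in the final state.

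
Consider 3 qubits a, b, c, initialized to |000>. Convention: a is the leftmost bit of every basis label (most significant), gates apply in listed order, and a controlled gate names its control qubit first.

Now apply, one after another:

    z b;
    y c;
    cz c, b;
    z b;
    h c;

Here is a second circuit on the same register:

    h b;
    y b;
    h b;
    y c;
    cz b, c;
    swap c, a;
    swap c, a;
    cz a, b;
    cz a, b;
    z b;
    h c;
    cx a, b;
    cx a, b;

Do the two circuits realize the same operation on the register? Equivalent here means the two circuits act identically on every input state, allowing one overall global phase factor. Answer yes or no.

No, they are not equivalent — no single phase factor reconciles the two unitaries.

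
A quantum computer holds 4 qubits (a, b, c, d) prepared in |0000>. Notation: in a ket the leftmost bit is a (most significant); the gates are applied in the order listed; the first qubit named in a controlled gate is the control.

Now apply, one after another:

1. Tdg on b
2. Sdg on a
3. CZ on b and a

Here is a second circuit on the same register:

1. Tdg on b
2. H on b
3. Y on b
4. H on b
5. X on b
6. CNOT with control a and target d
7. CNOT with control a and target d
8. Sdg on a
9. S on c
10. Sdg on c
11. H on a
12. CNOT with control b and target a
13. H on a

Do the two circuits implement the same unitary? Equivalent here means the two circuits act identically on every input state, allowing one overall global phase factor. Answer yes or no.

No — the two circuits implement different unitaries, even allowing a global phase.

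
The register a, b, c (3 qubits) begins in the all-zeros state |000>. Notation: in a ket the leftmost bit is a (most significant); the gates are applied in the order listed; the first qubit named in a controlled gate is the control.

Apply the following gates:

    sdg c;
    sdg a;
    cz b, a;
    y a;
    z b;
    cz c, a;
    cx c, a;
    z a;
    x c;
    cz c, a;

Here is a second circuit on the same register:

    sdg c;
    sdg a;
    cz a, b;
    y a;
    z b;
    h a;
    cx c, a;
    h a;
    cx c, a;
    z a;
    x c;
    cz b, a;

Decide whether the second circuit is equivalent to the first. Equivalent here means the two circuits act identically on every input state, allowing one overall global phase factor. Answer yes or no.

No, they are not equivalent — no single phase factor reconciles the two unitaries.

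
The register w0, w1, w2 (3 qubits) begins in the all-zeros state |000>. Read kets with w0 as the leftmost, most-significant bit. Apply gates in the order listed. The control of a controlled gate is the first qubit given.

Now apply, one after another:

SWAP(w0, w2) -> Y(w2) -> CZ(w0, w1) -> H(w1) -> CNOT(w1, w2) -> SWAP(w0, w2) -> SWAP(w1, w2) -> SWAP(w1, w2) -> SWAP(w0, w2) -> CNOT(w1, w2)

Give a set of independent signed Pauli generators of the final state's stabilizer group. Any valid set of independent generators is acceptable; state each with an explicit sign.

One valid set of independent stabilizer generators is +IXI, +ZII, -IIZ (any independent generating set of the same group is equally correct). Key observation: gates 5-10 undo each other exactly, leaving only the rest of the circuit to track.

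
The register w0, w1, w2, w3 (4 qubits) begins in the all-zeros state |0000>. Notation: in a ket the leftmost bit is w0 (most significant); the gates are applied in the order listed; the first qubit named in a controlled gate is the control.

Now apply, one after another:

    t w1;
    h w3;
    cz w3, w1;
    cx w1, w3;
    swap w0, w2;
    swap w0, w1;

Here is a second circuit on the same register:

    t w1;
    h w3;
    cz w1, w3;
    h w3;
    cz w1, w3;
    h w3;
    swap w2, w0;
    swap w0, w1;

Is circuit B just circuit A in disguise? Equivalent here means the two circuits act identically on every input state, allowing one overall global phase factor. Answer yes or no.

Yes: on every input state the two circuits agree up to one overall phase factor.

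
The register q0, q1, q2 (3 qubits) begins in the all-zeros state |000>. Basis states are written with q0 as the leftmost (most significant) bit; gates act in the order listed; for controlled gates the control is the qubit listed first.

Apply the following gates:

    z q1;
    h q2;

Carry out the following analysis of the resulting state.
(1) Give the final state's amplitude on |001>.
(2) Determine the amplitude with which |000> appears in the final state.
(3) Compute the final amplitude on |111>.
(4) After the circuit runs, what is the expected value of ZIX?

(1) The amplitude on |001> is sqrt(2)/2.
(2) The amplitude on |000> is sqrt(2)/2.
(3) The amplitude on |111> is 0.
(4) In the final state, ZIX has expectation 1.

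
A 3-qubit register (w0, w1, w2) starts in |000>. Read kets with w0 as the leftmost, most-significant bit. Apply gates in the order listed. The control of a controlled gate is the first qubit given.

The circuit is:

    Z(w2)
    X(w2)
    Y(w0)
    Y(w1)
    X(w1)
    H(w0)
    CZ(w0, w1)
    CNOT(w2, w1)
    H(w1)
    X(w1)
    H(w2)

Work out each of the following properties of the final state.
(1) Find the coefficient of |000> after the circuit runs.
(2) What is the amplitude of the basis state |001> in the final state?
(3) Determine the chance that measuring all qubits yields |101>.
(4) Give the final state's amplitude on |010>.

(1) The amplitude on |000> is sqrt(2)/4.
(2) The amplitude on |001> is -sqrt(2)/4.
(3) Outcome |101> occurs with probability 1/8.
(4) |010> carries amplitude -sqrt(2)/4 in the final state.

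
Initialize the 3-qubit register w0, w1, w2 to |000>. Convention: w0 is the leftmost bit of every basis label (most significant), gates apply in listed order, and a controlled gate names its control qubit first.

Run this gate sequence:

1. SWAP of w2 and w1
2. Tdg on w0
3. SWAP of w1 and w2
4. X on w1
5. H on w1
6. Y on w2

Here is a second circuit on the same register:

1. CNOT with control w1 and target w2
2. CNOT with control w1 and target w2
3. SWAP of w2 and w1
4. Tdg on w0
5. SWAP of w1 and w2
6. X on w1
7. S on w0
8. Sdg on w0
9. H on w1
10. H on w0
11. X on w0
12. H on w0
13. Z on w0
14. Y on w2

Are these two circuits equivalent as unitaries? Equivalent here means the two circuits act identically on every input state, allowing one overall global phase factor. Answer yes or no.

Yes — the two circuits implement the same unitary up to a global phase.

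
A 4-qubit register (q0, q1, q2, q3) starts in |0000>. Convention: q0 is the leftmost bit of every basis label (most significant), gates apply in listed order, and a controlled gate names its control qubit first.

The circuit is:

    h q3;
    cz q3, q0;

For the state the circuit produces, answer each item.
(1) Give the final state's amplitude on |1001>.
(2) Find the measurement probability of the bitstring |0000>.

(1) The final state's coefficient on |1001> equals 0.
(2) A full measurement returns |0000> with probability 1/2.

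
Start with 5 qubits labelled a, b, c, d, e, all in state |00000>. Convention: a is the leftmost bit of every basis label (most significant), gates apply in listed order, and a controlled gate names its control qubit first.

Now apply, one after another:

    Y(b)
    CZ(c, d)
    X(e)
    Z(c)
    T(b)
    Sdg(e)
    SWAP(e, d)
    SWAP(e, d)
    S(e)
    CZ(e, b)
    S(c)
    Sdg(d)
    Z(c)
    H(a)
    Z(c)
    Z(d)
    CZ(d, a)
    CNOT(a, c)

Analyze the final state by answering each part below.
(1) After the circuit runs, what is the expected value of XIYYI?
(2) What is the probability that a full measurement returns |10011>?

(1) In the final state, XIYYI has expectation 0.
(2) Outcome |10011> occurs with probability 0.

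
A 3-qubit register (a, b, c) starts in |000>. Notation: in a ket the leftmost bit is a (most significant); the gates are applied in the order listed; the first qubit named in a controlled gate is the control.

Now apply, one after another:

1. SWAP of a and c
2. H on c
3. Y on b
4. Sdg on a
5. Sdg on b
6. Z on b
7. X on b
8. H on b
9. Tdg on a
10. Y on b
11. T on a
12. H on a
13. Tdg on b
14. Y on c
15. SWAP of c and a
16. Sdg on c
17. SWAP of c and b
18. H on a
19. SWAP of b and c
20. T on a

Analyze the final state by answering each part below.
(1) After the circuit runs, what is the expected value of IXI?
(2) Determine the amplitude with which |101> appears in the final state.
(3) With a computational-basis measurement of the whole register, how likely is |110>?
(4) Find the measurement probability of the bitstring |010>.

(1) In the final state, IXI has expectation -sqrt(2)/2.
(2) |101> carries amplitude -exp(3*I*pi/4)/2 in the final state.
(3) The probability of measuring |110> is 1/4.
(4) Outcome |010> occurs with probability 0.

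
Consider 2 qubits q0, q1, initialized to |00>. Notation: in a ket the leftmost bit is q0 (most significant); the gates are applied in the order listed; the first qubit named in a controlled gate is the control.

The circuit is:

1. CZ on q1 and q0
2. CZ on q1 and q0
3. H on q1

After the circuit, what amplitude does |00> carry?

The final state's coefficient on |00> equals sqrt(2)/2.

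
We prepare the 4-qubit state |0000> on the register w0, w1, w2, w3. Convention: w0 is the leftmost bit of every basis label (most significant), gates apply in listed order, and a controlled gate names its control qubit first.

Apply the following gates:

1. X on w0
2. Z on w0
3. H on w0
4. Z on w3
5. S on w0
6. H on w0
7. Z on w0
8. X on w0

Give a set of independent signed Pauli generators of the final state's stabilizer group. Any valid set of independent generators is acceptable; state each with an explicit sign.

One valid set of independent stabilizer generators is +YIII, +IZII, +IIZI, +IIIZ (any independent generating set of the same group is equally correct).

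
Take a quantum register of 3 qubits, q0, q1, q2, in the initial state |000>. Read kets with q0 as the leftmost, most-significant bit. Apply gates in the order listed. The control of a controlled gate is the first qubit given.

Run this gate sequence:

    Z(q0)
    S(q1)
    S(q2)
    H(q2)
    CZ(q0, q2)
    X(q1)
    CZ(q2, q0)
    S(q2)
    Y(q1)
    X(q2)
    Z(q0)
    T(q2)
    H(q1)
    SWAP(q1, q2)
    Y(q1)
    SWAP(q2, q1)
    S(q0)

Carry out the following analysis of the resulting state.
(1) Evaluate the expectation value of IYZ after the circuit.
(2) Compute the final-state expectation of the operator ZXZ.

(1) In the final state, IYZ has expectation 0.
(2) The expectation value of ZXZ is 0.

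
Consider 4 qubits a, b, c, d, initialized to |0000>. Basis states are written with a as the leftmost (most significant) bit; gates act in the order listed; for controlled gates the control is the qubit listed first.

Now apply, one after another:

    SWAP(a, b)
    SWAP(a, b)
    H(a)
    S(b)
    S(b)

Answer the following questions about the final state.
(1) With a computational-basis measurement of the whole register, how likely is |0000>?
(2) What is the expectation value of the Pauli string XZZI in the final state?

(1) The probability of measuring |0000> is 1/2. Key observation: gates 1-2 undo each other exactly, leaving only the rest of the circuit to track.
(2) The observable XZZI averages to 1.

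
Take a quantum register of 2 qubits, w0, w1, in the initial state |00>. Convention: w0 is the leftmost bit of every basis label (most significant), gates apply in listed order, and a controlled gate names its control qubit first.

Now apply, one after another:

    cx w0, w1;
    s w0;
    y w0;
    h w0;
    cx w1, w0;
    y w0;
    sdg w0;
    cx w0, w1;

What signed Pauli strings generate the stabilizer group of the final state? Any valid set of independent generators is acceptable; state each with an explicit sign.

The stabilizer group can be generated by -XY, +ZZ, among other valid generating sets.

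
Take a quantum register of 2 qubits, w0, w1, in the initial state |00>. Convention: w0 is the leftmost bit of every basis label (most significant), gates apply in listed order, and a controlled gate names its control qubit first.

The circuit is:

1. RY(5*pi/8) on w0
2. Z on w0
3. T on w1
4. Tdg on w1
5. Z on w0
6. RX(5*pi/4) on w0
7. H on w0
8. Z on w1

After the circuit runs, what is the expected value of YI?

In the final state, YI has expectation -2*sqrt(1/2 - sqrt(2)/4)*sqrt(sqrt(2)/4 + 1/2)*cos(5*pi/16)**2 + 2*sqrt(1/2 - sqrt(2)/4)*sqrt(sqrt(2)/4 + 1/2)*sin(5*pi/16)**2. Key observation: steps 2-5 multiply out to the identity, so the circuit reduces to the remaining gates.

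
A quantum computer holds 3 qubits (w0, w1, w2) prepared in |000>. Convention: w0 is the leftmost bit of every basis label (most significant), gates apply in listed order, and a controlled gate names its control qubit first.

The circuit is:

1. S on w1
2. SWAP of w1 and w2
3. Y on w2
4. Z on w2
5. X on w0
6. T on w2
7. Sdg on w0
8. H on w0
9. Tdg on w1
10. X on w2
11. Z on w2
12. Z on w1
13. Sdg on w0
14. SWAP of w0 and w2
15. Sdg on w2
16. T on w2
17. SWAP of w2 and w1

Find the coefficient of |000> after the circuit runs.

|000> carries amplitude -sqrt(2)*exp(I*pi/4)/2 in the final state.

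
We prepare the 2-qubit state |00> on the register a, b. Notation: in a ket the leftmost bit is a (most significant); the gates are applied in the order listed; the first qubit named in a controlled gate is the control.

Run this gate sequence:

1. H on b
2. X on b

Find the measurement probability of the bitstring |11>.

Outcome |11> occurs with probability 0.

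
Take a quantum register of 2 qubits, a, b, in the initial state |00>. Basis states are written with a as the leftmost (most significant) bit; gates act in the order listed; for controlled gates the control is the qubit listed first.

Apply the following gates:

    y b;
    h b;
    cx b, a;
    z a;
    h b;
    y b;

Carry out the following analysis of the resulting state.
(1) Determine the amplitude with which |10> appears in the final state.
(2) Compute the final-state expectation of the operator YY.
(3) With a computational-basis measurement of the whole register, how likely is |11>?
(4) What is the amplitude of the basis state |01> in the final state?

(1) |10> carries amplitude -1/2 in the final state.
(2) In the final state, YY has expectation 1.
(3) A full measurement returns |11> with probability 1/4.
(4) The amplitude on |01> is -1/2.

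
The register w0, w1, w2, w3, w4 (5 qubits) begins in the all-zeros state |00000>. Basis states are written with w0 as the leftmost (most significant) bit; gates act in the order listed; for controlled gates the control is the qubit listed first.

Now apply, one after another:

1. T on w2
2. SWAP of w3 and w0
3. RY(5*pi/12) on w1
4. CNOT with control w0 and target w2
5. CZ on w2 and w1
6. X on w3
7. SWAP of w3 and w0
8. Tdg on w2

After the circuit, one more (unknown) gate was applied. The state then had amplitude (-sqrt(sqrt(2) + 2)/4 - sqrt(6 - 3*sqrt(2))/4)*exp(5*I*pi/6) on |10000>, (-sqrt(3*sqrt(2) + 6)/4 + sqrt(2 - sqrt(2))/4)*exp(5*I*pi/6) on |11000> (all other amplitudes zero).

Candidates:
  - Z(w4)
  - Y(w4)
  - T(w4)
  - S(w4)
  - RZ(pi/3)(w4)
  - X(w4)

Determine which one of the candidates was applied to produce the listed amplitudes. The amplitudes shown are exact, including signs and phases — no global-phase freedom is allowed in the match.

The applied gate was RZ(pi/3)(w4).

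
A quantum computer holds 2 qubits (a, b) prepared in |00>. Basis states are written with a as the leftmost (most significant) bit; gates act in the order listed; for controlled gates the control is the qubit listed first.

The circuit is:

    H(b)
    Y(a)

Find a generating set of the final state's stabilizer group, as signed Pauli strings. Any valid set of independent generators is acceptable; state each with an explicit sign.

The final state is stabilized by the group generated by +IX, -ZI; other independent generating sets are equally valid.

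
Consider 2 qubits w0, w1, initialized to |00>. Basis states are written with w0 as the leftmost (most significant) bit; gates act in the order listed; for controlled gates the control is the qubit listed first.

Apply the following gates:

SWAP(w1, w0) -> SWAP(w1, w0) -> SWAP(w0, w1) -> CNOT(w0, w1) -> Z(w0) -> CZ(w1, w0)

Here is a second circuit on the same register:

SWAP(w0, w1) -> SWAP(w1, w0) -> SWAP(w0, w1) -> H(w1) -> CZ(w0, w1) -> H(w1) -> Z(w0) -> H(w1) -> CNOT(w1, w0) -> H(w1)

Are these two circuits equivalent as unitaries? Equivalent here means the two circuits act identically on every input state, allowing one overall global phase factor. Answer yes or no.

No: there is an input state on which the two circuits produce genuinely different outputs (not merely differing by a phase).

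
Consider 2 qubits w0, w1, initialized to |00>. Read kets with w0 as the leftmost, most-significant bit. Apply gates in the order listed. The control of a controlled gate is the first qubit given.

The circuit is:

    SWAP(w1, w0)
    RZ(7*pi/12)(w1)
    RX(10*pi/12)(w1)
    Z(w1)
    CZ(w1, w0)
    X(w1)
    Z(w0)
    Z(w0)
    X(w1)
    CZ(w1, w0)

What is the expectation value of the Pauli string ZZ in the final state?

The observable ZZ averages to -sqrt(3)/2. Key observation: the block from step 5 through step 10 cancels to the identity and can be dropped.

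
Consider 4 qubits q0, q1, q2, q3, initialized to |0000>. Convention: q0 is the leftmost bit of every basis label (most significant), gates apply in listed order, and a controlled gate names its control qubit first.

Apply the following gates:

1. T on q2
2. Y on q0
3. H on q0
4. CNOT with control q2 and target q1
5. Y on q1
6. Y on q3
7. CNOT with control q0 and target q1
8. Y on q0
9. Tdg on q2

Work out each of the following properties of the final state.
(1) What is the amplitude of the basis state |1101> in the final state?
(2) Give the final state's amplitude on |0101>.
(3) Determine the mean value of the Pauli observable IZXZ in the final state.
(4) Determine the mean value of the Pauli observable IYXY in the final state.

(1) |1101> carries amplitude sqrt(2)/2 in the final state.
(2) |0101> carries amplitude 0 in the final state.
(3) The observable IZXZ averages to 0.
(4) In the final state, IYXY has expectation 0.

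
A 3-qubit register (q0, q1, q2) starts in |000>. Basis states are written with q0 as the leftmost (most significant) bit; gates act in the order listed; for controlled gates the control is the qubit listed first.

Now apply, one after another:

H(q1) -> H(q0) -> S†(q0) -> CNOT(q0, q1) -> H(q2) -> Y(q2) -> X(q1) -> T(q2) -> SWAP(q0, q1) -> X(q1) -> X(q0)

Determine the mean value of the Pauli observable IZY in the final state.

The expectation value of IZY is 0.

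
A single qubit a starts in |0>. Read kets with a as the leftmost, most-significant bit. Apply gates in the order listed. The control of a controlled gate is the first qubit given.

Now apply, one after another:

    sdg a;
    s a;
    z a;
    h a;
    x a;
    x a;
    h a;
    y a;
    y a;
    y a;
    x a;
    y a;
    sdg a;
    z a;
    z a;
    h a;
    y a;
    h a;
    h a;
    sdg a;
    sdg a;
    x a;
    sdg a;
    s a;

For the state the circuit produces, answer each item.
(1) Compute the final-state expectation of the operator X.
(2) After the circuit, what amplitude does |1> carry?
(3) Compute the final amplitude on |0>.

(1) In the final state, X has expectation -1.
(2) The final state's coefficient on |1> equals -sqrt(2)/2.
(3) |0> carries amplitude sqrt(2)/2 in the final state.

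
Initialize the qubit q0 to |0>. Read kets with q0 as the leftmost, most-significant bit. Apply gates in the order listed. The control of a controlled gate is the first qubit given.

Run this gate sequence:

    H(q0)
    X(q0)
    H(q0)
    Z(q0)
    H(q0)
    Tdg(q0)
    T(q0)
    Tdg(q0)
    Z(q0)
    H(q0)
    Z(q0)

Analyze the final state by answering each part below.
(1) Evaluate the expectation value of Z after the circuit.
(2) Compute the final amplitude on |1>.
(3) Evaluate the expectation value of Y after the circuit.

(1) In the final state, Z has expectation -sqrt(2)/2. Key observation: gates 1-4 undo each other exactly, leaving only the rest of the circuit to track.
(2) The amplitude on |1> is -1/2 + exp(3*I*pi/4)/2.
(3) In the final state, Y has expectation sqrt(2)/2.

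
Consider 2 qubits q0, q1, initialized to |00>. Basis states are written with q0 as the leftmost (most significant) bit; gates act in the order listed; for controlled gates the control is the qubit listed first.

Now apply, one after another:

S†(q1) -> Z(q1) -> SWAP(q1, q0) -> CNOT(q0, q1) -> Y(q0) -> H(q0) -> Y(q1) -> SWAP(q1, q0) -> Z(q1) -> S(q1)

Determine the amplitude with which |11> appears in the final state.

The final state's coefficient on |11> equals -sqrt(2)*I/2.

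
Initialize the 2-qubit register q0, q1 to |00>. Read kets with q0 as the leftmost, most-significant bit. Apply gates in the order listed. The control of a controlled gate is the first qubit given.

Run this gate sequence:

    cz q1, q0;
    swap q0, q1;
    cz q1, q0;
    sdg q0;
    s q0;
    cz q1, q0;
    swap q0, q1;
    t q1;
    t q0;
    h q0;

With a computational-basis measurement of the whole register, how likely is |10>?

Outcome |10> occurs with probability 1/2. Key observation: steps 2-7 multiply out to the identity, so the circuit reduces to the remaining gates.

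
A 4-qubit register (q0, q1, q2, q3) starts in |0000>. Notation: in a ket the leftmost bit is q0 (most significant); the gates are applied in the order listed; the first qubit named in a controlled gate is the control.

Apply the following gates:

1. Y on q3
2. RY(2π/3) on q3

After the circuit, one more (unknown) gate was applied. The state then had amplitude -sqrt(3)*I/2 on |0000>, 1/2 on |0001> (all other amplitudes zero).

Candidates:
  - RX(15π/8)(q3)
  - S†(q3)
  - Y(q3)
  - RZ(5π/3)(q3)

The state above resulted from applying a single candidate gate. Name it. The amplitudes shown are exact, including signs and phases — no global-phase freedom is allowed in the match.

It was S†(q3) that produced the state shown.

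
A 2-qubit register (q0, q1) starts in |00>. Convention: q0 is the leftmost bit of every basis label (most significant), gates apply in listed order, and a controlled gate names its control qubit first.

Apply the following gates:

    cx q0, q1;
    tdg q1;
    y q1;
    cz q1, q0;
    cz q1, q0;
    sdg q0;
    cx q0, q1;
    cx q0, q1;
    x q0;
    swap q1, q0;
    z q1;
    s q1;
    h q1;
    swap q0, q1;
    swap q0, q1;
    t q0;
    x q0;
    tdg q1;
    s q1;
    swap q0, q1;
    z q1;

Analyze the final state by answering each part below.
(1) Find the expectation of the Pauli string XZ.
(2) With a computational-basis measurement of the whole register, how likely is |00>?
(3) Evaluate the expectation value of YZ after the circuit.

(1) The observable XZ averages to -sqrt(2)/2. Key observation: the block from step 7 through step 8 cancels to the identity and can be dropped.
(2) The probability of measuring |00> is 1/2.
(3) The observable YZ averages to -sqrt(2)/2.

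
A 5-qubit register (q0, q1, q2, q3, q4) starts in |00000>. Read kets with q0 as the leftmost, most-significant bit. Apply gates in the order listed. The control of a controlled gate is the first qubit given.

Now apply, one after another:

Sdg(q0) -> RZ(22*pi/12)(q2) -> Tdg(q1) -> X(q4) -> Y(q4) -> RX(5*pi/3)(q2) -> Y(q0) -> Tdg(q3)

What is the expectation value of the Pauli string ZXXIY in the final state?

The expectation value of ZXXIY is 0.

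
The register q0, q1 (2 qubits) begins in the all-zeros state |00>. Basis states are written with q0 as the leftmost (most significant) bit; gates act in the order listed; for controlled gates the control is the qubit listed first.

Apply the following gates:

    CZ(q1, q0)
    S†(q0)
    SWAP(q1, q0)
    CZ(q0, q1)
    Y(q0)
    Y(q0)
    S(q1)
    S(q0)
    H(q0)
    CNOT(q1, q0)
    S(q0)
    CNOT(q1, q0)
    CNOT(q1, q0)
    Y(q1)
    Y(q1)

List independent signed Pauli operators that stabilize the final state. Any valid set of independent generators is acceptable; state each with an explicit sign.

The final state is stabilized by the group generated by +YI, +IZ; other independent generating sets are equally valid. Key observation: gates 12-13 undo each other exactly, leaving only the rest of the circuit to track.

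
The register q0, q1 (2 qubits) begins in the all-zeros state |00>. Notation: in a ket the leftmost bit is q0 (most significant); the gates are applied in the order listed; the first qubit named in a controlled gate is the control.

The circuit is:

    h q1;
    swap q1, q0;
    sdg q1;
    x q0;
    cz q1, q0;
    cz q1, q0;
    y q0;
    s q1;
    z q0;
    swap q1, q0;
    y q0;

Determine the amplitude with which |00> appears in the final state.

|00> carries amplitude 0 in the final state. Key observation: gates 5-6 undo each other exactly, leaving only the rest of the circuit to track.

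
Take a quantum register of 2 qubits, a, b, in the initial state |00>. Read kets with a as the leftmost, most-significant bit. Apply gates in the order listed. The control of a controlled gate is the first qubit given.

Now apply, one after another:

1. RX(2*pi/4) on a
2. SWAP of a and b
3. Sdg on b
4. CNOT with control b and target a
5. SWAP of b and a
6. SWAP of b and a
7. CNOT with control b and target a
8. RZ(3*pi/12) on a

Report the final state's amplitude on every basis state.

The resulting statevector has amplitude -sqrt(2)*exp(7*I*pi/8)/2 on |00>, sqrt(2)*exp(7*I*pi/8)/2 on |01>, 0 on |10>, 0 on |11>. Key observation: the block from step 4 through step 7 cancels to the identity and can be dropped.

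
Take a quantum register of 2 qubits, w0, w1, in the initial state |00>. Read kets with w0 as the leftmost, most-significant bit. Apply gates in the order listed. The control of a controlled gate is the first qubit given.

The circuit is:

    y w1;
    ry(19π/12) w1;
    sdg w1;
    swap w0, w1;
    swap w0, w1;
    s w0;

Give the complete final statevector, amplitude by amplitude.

The final amplitudes are -I*sqrt(3*sqrt(2) + 6)/4 + I*sqrt(2 - sqrt(2))/4 on |00>, -sqrt(sqrt(2) + 2)/4 - sqrt(6 - 3*sqrt(2))/4 on |01>, 0 on |10>, 0 on |11>. Key observation: the block from step 4 through step 5 cancels to the identity and can be dropped.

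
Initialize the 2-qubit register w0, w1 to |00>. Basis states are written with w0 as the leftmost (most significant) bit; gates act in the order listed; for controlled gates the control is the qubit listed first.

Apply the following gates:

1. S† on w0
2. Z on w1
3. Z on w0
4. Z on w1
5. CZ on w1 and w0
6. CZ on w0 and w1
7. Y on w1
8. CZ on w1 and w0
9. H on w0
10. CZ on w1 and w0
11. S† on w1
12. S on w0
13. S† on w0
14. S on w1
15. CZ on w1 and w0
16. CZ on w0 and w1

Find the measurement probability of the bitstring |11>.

The probability of measuring |11> is 1/2. Key observation: the block from step 10 through step 15 cancels to the identity and can be dropped.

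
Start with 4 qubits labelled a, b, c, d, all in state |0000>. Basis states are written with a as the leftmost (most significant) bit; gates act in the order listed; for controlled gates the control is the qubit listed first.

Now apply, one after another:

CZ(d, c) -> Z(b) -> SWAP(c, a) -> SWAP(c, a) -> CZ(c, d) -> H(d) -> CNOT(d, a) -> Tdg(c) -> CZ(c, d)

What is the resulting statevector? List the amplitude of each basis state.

The final amplitudes are sqrt(2)/2 on |0000>, sqrt(2)/2 on |1001>, and 0 on every other basis state.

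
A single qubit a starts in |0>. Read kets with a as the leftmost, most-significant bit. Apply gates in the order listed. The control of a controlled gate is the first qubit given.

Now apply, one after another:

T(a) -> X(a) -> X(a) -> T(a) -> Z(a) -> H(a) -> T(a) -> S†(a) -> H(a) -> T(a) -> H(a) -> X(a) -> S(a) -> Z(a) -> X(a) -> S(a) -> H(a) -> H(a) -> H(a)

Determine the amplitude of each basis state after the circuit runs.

The resulting statevector has amplitude -exp(3*I*pi/4)/2 + I/2 on |0>, -I/2 - exp(I*pi/4)/2 on |1>.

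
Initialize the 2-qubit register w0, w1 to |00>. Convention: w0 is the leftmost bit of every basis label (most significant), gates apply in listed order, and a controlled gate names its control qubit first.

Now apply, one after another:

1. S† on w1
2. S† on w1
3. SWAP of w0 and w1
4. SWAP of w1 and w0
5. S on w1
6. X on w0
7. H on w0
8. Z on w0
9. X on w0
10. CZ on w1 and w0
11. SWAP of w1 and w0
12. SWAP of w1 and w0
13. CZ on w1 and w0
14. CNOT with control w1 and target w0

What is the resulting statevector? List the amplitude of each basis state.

The resulting statevector has amplitude sqrt(2)/2 on |00>, 0 on |01>, sqrt(2)/2 on |10>, 0 on |11>. Key observation: the block from step 10 through step 13 cancels to the identity and can be dropped.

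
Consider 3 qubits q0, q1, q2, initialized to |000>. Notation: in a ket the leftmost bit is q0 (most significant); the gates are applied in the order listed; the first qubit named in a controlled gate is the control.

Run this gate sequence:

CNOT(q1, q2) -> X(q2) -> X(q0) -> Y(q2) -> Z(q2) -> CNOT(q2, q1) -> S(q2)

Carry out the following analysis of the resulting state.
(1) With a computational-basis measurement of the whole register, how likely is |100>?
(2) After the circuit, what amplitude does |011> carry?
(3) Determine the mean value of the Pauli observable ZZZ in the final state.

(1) The probability of measuring |100> is 1.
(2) The amplitude on |011> is 0.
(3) The observable ZZZ averages to -1.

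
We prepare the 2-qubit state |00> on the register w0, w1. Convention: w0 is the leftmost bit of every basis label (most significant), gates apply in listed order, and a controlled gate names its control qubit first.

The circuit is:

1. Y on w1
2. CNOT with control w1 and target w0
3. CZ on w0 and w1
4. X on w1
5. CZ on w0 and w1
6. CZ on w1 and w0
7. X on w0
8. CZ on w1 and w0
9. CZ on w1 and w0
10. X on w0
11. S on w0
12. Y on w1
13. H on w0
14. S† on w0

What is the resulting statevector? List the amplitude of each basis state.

The resulting statevector has amplitude 0 on |00>, sqrt(2)*I/2 on |01>, 0 on |10>, -sqrt(2)/2 on |11>.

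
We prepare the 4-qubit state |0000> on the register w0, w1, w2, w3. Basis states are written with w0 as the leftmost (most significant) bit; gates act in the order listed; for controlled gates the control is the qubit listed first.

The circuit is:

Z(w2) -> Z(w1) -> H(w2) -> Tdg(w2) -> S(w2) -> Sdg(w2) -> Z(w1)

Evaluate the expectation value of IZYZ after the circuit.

In the final state, IZYZ has expectation -sqrt(2)/2.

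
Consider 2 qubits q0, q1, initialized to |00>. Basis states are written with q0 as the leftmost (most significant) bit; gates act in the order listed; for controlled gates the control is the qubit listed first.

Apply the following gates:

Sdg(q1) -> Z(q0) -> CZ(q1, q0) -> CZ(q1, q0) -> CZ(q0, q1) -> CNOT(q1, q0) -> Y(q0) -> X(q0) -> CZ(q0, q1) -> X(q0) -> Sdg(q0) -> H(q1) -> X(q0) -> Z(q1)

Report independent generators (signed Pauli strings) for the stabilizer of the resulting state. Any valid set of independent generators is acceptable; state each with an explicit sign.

The stabilizer group can be generated by -IX, +ZI, among other valid generating sets.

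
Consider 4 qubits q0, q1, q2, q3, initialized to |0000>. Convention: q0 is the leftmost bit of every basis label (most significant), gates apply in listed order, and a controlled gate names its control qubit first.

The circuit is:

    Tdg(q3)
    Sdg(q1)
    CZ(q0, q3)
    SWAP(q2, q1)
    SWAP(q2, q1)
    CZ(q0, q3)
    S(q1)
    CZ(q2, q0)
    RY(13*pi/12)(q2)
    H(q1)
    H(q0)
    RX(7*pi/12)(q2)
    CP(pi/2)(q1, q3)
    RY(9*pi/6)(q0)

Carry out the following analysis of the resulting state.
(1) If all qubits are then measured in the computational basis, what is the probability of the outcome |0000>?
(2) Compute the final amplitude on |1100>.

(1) A full measurement returns |0000> with probability 5/16.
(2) The amplitude on |1100> is 0.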